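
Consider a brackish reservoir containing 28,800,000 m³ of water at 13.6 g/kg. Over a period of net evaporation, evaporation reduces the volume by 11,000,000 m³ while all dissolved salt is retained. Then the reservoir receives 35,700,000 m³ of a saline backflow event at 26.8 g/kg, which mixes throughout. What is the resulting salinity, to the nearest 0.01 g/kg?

25.20 g/kg

After evaporation: salt = 28,800,000×13.6 = 391,680,000; volume = 28,800,000 − 11,000,000 = 17,800,000 m³
After mixing: salt = 391,680,000 + 35,700,000×26.8 = 1,348,440,000; volume = 17,800,000 + 35,700,000 = 53,500,000 m³
S = 1,348,440,000 / 53,500,000 = 25.2045 g/kg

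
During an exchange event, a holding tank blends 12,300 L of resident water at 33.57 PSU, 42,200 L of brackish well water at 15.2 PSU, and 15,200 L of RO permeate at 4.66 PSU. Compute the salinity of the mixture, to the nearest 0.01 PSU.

Conserving salt mass:
salt = 12,300×33.57 + 42,200×15.2 + 15,200×4.66 = 412,911 + 641,440 + 70,832 = 1,125,183
volume = 12,300 + 42,200 + 15,200 = 69,700 L
S = 1,125,183 / 69,700 = 16.1432 PSU

16.14 PSU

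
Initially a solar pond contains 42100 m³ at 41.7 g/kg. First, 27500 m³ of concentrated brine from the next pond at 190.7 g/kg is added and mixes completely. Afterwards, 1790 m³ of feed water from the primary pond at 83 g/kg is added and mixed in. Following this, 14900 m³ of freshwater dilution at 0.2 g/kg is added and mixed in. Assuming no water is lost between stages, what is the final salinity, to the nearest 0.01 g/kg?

Total salt / total volume:
Initial salt = 42,100×41.7 = 1,755,570
After stage 1: salt = 1,755,570 + 27,500×190.7 = 6,999,820; volume = 69,600 m³; S = 100.572 g/kg
After stage 2: salt = 6,999,820 + 1,790×83 = 7,148,390; volume = 71,390 m³; S = 100.132 g/kg
After stage 3: salt = 7,148,390 + 14,900×0.2 = 7,151,370; volume = 86,290 m³
S = 7,151,370 / 86,290 = 82.876 g/kg

82.88 g/kg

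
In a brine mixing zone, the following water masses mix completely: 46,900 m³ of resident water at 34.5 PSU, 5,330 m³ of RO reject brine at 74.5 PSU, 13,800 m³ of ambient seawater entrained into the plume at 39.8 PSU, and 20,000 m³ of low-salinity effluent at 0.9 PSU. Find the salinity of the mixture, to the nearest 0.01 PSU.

30.02 PSU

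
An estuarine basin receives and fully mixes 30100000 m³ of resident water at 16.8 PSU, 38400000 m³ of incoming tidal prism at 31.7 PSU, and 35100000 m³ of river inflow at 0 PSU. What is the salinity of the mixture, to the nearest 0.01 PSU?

16.63 PSU

Conserving salt mass:
salt = 30,100,000×16.8 + 38,400,000×31.7 + 35,100,000×0 = 505,680,000 + 1,217,280,000 + 0 = 1,722,960,000
volume = 30,100,000 + 38,400,000 + 35,100,000 = 103,600,000 m³
S = 1,722,960,000 / 103,600,000 = 16.6309 PSU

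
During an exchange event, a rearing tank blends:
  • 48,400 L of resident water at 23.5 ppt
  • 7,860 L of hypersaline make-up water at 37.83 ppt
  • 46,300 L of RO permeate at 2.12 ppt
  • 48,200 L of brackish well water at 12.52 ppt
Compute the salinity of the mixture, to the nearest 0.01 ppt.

Mass of salt is conserved:
salt = 48,400×23.5 + 7,860×37.83 + 46,300×2.12 + 48,200×12.52 = 1,137,400 + 297,343.8 + 98,156 + 603,464 = 2,136,363.8
volume = 48,400 + 7,860 + 46,300 + 48,200 = 150,760 L
S = 2,136,363.8 / 150,760 = 14.1706 ppt

14.17 ppt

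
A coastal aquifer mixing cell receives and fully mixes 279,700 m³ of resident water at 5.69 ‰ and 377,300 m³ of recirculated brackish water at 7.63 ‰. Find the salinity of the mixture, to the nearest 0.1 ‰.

6.8 ‰

Mass of salt is conserved:
salt = 279,700×5.69 + 377,300×7.63 = 1,591,493 + 2,878,799 = 4,470,292
volume = 279,700 + 377,300 = 657,000 m³
S = 4,470,292 / 657,000 = 6.804 ‰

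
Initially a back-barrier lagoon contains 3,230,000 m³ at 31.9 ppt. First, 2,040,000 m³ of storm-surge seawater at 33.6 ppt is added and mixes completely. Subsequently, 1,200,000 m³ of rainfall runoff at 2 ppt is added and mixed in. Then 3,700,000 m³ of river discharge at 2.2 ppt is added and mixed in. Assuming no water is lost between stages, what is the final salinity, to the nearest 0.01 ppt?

Total salt / total volume:
Initial salt = 3,230,000×31.9 = 103,037,000
After stage 1: salt = 103,037,000 + 2,040,000×33.6 = 171,581,000; volume = 5,270,000 m³; S = 32.558 ppt
After stage 2: salt = 171,581,000 + 1,200,000×2 = 173,981,000; volume = 6,470,000 m³; S = 26.89 ppt
After stage 3: salt = 173,981,000 + 3,700,000×2.2 = 182,121,000; volume = 10,170,000 m³
S = 182,121,000 / 10,170,000 = 17.9077 ppt

17.91 ppt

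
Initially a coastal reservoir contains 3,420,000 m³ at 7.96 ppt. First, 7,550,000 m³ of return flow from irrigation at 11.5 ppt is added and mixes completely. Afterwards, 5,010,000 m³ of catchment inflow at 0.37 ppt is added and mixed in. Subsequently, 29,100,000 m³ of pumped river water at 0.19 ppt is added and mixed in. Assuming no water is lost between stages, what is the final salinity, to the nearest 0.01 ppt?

Conserving salt mass:
Initial salt = 3,420,000×7.96 = 27,223,200
After stage 1: salt = 27,223,200 + 7,550,000×11.5 = 114,048,200; volume = 10,970,000 m³; S = 10.396 ppt
After stage 2: salt = 114,048,200 + 5,010,000×0.37 = 115,901,900; volume = 15,980,000 m³; S = 7.253 ppt
After stage 3: salt = 115,901,900 + 29,100,000×0.19 = 121,430,900; volume = 45,080,000 m³
S = 121,430,900 / 45,080,000 = 2.6937 ppt

2.69 ppt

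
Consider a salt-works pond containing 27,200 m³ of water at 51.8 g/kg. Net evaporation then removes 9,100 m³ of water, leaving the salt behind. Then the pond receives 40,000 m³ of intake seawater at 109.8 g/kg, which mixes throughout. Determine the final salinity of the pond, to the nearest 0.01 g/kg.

After evaporation: salt = 27,200×51.8 = 1,408,960; volume = 27,200 − 9,100 = 18,100 m³
After mixing: salt = 1,408,960 + 40,000×109.8 = 5,800,960; volume = 18,100 + 40,000 = 58,100 m³
S = 5,800,960 / 58,100 = 99.8444 g/kg

99.84 g/kg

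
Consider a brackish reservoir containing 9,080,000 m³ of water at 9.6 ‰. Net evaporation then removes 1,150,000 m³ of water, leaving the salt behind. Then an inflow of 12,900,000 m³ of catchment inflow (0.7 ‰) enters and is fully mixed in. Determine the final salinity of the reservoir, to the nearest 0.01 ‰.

4.62 ‰

After evaporation: salt = 9,080,000×9.6 = 87,168,000; volume = 9,080,000 − 1,150,000 = 7,930,000 m³
After mixing: salt = 87,168,000 + 12,900,000×0.7 = 96,198,000; volume = 7,930,000 + 12,900,000 = 20,830,000 m³
S = 96,198,000 / 20,830,000 = 4.6182 ‰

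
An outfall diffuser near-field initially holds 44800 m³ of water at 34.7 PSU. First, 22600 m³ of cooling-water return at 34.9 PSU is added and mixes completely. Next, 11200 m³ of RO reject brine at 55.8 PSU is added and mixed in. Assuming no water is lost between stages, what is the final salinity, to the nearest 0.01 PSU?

Salt balance:
Initial salt = 44,800×34.7 = 1,554,560
After stage 1: salt = 1,554,560 + 22,600×34.9 = 2,343,300; volume = 67,400 m³; S = 34.767 PSU
After stage 2: salt = 2,343,300 + 11,200×55.8 = 2,968,260; volume = 78,600 m³
S = 2,968,260 / 78,600 = 37.7641 PSU

37.76 PSU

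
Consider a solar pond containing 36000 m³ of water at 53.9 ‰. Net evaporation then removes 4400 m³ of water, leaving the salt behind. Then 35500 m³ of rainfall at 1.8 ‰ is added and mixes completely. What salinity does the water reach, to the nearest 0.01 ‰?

After evaporation: salt = 36,000×53.9 = 1,940,400; volume = 36,000 − 4,400 = 31,600 m³
After mixing: salt = 1,940,400 + 35,500×1.8 = 2,004,300; volume = 31,600 + 35,500 = 67,100 m³
S = 2,004,300 / 67,100 = 29.8703 ‰

29.87 ‰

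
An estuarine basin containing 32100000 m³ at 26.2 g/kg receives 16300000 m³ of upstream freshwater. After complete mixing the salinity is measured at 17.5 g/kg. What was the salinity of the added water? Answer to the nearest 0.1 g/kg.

Salt balance: 32,100,000×26.2 + 16,300,000×S = 48,400,000×17.5
841,020,000 + 16,300,000·S = 847,000,000
S = (847,000,000 − 841,020,000) / 16,300,000 = 0.3669 g/kg

0.4 g/kg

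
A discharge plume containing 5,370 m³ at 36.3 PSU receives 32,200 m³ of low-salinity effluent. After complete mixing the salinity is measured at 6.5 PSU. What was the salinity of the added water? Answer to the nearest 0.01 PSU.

1.53 PSU

Salt balance: 5,370×36.3 + 32,200×S = 37,570×6.5
194,931 + 32,200·S = 244,205
S = (244,205 − 194,931) / 32,200 = 1.5302 PSU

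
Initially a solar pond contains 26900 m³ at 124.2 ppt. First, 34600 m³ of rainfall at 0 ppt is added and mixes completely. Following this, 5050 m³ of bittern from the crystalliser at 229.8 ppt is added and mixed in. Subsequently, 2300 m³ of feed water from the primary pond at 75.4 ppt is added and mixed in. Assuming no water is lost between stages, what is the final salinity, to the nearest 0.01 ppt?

67.90 ppt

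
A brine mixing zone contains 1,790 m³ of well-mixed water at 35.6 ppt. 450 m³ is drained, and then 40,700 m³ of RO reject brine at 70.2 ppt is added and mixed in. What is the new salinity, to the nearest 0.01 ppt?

69.10 ppt

Remaining after removal: 1,340 m³ at 35.6 ppt (salt = 47,704)
After addition: salt = 47,704 + 40,700×70.2 = 2,904,844; volume = 42,040 m³
S = 2,904,844 / 42,040 = 69.0971 ppt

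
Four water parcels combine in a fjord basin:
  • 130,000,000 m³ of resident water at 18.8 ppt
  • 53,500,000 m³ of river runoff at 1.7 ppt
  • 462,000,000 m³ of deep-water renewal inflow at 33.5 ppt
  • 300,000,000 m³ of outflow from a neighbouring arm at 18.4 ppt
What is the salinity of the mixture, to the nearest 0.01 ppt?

Salt balance:
salt = 130,000,000×18.8 + 53,500,000×1.7 + 462,000,000×33.5 + 300,000,000×18.4 = 2,444,000,000 + 90,950,000 + 15,477,000,000 + 5,520,000,000 = 23,531,950,000
volume = 130,000,000 + 53,500,000 + 462,000,000 + 300,000,000 = 945,500,000 m³
S = 23,531,950,000 / 945,500,000 = 24.8884 ppt

24.89 ppt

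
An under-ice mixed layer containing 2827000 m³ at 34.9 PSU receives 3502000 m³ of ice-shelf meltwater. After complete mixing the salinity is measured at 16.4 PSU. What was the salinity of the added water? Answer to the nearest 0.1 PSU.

Salt balance: 2,827,000×34.9 + 3,502,000×S = 6,329,000×16.4
98,662,300 + 3,502,000·S = 103,795,600
S = (103,795,600 − 98,662,300) / 3,502,000 = 1.4658 PSU

1.5 PSU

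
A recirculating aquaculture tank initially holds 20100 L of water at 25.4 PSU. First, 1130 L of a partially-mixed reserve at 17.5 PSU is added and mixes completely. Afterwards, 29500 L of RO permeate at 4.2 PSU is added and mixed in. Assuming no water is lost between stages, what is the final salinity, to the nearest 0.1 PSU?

12.9 PSU

Conserving salt mass:
Initial salt = 20,100×25.4 = 510,540
After stage 1: salt = 510,540 + 1,130×17.5 = 530,315; volume = 21,230 L; S = 24.98 PSU
After stage 2: salt = 530,315 + 29,500×4.2 = 654,215; volume = 50,730 L
S = 654,215 / 50,730 = 12.896 PSU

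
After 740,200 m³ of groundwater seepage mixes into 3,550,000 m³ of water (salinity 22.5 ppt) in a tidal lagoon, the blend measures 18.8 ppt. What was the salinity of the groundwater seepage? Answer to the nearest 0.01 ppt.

Salt balance: 3,550,000×22.5 + 740,200×S = 4,290,200×18.8
79,875,000 + 740,200·S = 80,655,760
S = (80,655,760 − 79,875,000) / 740,200 = 1.0548 ppt

1.05 ppt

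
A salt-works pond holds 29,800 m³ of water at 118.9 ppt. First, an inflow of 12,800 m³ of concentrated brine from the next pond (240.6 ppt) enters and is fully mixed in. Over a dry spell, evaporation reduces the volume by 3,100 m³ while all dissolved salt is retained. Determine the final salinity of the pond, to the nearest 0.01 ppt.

After mixing: salt = 29,800×118.9 + 12,800×240.6 = 6,622,900; volume = 42,600 m³
After evaporation: salt unchanged = 6,622,900; volume = 42,600 − 3,100 = 39,500 m³
S = 6,622,900 / 39,500 = 167.6684 ppt

167.67 ppt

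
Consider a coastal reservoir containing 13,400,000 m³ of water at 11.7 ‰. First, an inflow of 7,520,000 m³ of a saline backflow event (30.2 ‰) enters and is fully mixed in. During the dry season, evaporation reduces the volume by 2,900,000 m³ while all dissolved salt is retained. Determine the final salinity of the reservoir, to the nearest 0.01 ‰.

21.30 ‰

After mixing: salt = 13,400,000×11.7 + 7,520,000×30.2 = 383,884,000; volume = 20,920,000 m³
After evaporation: salt unchanged = 383,884,000; volume = 20,920,000 − 2,900,000 = 18,020,000 m³
S = 383,884,000 / 18,020,000 = 21.3032 ‰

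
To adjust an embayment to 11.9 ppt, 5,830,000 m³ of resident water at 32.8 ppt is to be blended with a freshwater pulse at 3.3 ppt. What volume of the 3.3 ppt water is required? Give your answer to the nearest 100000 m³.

14200000 m³

Salt balance: 5,830,000×32.8 + V×3.3 = (5,830,000+V)×11.9
191,224,000 + 3.3V = 69,377,000 + 11.9V
121,847,000 = 8.6V
V = 14,168,255.81 m³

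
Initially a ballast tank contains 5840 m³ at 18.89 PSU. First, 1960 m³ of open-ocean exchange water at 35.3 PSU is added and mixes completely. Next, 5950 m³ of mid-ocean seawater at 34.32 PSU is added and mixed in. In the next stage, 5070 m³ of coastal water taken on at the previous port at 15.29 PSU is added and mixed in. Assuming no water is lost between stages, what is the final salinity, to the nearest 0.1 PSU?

Total salt / total volume:
Initial salt = 5,840×18.89 = 110,317.6
After stage 1: salt = 110,317.6 + 1,960×35.3 = 179,505.6; volume = 7,800 m³; S = 23.014 PSU
After stage 2: salt = 179,505.6 + 5,950×34.32 = 383,709.6; volume = 13,750 m³; S = 27.906 PSU
After stage 3: salt = 383,709.6 + 5,070×15.29 = 461,229.9; volume = 18,820 m³
S = 461,229.9 / 18,820 = 24.5074 PSU

24.5 PSU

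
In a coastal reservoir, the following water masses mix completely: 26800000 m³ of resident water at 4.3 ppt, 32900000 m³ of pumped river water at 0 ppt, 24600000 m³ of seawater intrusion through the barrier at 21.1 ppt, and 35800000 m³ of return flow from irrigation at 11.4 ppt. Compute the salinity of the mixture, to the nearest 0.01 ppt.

Conserving salt mass:
salt = 26,800,000×4.3 + 32,900,000×0 + 24,600,000×21.1 + 35,800,000×11.4 = 115,240,000 + 0 + 519,060,000 + 408,120,000 = 1,042,420,000
volume = 26,800,000 + 32,900,000 + 24,600,000 + 35,800,000 = 120,100,000 m³
S = 1,042,420,000 / 120,100,000 = 8.6796 ppt

8.68 ppt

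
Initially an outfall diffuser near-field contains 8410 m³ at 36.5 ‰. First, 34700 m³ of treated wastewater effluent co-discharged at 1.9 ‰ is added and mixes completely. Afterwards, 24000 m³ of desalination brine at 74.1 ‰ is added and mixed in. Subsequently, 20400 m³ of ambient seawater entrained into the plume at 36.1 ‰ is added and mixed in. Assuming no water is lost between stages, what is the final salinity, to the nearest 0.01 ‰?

Mass of salt is conserved:
Initial salt = 8,410×36.5 = 306,965
After stage 1: salt = 306,965 + 34,700×1.9 = 372,895; volume = 43,110 m³; S = 8.65 ‰
After stage 2: salt = 372,895 + 24,000×74.1 = 2,151,295; volume = 67,110 m³; S = 32.056 ‰
After stage 3: salt = 2,151,295 + 20,400×36.1 = 2,887,735; volume = 87,510 m³
S = 2,887,735 / 87,510 = 32.9989 ‰

33.00 ‰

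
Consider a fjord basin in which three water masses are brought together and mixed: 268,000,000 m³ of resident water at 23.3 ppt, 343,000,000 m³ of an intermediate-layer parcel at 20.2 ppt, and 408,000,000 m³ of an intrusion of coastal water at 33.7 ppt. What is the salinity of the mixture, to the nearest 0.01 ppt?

Salt balance:
salt = 268,000,000×23.3 + 343,000,000×20.2 + 408,000,000×33.7 = 6,244,400,000 + 6,928,600,000 + 13,749,600,000 = 26,922,600,000
volume = 268,000,000 + 343,000,000 + 408,000,000 = 1,019,000,000 m³
S = 26,922,600,000 / 1,019,000,000 = 26.4206 ppt

26.42 ppt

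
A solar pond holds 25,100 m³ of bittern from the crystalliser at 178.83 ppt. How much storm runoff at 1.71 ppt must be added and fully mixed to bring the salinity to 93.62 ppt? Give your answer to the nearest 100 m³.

Salt balance: 25,100×178.83 + V×1.71 = (25,100+V)×93.62
4,488,633 + 1.71V = 2,349,862 + 93.62V
2,138,771 = 91.91V
V = 23,270.28 m³

23300 m³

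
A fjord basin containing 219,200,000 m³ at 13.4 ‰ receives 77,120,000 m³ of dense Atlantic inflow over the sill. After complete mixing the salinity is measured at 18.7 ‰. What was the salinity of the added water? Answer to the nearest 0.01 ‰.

Salt balance: 219,200,000×13.4 + 77,120,000×S = 296,320,000×18.7
2,937,280,000 + 77,120,000·S = 5,541,184,000
S = (5,541,184,000 − 2,937,280,000) / 77,120,000 = 33.7643 ‰

33.76 ‰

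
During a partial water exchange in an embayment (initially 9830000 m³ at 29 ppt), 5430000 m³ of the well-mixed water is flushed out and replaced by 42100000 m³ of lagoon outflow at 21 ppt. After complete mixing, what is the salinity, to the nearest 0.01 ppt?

Remaining after removal: 4,400,000 m³ at 29 ppt (salt = 127,600,000)
After addition: salt = 127,600,000 + 42,100,000×21 = 1,011,700,000; volume = 46,500,000 m³
S = 1,011,700,000 / 46,500,000 = 21.757 ppt

21.76 ppt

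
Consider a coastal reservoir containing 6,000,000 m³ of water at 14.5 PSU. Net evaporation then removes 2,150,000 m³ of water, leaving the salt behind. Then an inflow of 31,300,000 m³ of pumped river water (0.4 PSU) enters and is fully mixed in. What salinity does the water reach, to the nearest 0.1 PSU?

After evaporation: salt = 6,000,000×14.5 = 87,000,000; volume = 6,000,000 − 2,150,000 = 3,850,000 m³
After mixing: salt = 87,000,000 + 31,300,000×0.4 = 99,520,000; volume = 3,850,000 + 31,300,000 = 35,150,000 m³
S = 99,520,000 / 35,150,000 = 2.8313 PSU

2.8 PSU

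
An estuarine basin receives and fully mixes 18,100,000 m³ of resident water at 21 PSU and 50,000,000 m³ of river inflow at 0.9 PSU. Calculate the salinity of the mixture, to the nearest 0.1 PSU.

Weighted by volume,
salt = 18,100,000×21 + 50,000,000×0.9 = 380,100,000 + 45,000,000 = 425,100,000
volume = 18,100,000 + 50,000,000 = 68,100,000 m³
S = 425,100,000 / 68,100,000 = 6.242 PSU

6.2 PSU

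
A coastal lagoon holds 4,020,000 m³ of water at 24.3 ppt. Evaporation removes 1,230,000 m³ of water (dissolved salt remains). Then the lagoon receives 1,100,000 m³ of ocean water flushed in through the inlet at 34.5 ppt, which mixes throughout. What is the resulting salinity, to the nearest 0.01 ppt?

After evaporation: salt = 4,020,000×24.3 = 97,686,000; volume = 4,020,000 − 1,230,000 = 2,790,000 m³
After mixing: salt = 97,686,000 + 1,100,000×34.5 = 135,636,000; volume = 2,790,000 + 1,100,000 = 3,890,000 m³
S = 135,636,000 / 3,890,000 = 34.8679 ppt

34.87 ppt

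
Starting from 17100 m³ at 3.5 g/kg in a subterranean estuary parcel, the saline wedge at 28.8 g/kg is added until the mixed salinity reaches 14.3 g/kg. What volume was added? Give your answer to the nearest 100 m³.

12700 m³

Salt balance: 17,100×3.5 + V×28.8 = (17,100+V)×14.3
59,850 + 28.8V = 244,530 + 14.3V
184,680 = 14.5V
V = 12,736.55 m³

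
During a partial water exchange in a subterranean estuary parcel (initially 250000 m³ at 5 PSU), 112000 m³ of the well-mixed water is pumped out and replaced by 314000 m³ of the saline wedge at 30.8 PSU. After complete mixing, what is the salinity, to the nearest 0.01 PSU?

22.92 PSU

Remaining after removal: 138,000 m³ at 5 PSU (salt = 690,000)
After addition: salt = 690,000 + 314,000×30.8 = 10,361,200; volume = 452,000 m³
S = 10,361,200 / 452,000 = 22.923 PSU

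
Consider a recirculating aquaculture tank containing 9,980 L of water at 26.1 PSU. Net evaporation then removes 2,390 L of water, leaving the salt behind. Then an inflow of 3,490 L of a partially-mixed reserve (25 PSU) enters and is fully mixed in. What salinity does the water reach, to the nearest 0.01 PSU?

31.38 PSU

After evaporation: salt = 9,980×26.1 = 260,478; volume = 9,980 − 2,390 = 7,590 L
After mixing: salt = 260,478 + 3,490×25 = 347,728; volume = 7,590 + 3,490 = 11,080 L
S = 347,728 / 11,080 = 31.3834 PSU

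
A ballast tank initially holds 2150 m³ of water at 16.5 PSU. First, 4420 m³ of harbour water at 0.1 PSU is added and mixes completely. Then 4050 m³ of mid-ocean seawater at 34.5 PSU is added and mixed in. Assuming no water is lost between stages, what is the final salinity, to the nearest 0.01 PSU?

16.54 PSU

Salt balance:
Initial salt = 2,150×16.5 = 35,475
After stage 1: salt = 35,475 + 4,420×0.1 = 35,917; volume = 6,570 m³; S = 5.467 PSU
After stage 2: salt = 35,917 + 4,050×34.5 = 175,642; volume = 10,620 m³
S = 175,642 / 10,620 = 16.5388 PSU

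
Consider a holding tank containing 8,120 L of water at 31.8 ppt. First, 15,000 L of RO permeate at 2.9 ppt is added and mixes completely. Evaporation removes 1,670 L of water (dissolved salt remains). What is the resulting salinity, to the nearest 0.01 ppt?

After mixing: salt = 8,120×31.8 + 15,000×2.9 = 301,716; volume = 23,120 L
After evaporation: salt unchanged = 301,716; volume = 23,120 − 1,670 = 21,450 L
S = 301,716 / 21,450 = 14.066 ppt

14.07 ppt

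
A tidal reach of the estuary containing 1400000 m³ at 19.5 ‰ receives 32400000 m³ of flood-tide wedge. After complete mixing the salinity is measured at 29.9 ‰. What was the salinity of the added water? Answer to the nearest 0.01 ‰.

Salt balance: 1,400,000×19.5 + 32,400,000×S = 33,800,000×29.9
27,300,000 + 32,400,000·S = 1,010,620,000
S = (1,010,620,000 − 27,300,000) / 32,400,000 = 30.3494 ‰

30.35 ‰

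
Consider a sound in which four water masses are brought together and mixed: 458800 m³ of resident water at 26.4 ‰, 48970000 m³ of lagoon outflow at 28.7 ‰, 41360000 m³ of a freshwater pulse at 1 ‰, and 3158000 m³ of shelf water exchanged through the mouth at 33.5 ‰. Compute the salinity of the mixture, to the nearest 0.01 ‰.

16.66 ‰

Mass of salt is conserved:
salt = 458,800×26.4 + 48,970,000×28.7 + 41,360,000×1 + 3,158,000×33.5 = 12,112,320 + 1,405,439,000 + 41,360,000 + 105,793,000 = 1,564,704,320
volume = 458,800 + 48,970,000 + 41,360,000 + 3,158,000 = 93,946,800 m³
S = 1,564,704,320 / 93,946,800 = 16.6552 ‰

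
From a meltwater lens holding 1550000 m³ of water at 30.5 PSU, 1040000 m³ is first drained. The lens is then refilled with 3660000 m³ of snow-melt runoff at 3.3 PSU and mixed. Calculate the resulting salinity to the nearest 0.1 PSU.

6.6 PSU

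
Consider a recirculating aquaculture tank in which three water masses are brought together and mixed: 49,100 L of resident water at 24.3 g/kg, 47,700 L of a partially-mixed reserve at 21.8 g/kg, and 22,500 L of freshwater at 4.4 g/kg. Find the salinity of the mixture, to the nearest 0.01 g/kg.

19.55 g/kg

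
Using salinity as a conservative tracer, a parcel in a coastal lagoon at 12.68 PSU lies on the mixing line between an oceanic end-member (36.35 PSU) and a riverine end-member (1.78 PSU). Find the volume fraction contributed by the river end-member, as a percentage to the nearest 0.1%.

68.5%

Let f be the freshwater fraction. Salt balance per unit volume:
f×1.78 + (1−f)×36.35 = 12.68
f = (36.35 − 12.68) / (36.35 − 1.78) = 23.67/34.57 = 0.6847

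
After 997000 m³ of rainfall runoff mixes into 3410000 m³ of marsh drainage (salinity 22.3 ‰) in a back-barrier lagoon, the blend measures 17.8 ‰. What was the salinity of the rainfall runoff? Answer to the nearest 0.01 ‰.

Salt balance: 3,410,000×22.3 + 997,000×S = 4,407,000×17.8
76,043,000 + 997,000·S = 78,444,600
S = (78,444,600 − 76,043,000) / 997,000 = 2.4088 ‰

2.41 ‰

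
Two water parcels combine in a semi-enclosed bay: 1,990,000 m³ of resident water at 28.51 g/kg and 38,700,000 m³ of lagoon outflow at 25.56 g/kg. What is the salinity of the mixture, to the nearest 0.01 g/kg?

By conservation of dissolved salt,
salt = 1,990,000×28.51 + 38,700,000×25.56 = 56,734,900 + 989,172,000 = 1,045,906,900
volume = 1,990,000 + 38,700,000 = 40,690,000 m³
S = 1,045,906,900 / 40,690,000 = 25.7043 g/kg

25.70 g/kg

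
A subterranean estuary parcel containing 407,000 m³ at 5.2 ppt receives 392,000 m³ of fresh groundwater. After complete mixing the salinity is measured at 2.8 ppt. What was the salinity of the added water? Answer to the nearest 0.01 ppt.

0.31 ppt

Salt balance: 407,000×5.2 + 392,000×S = 799,000×2.8
2,116,400 + 392,000·S = 2,237,200
S = (2,237,200 − 2,116,400) / 392,000 = 0.3082 ppt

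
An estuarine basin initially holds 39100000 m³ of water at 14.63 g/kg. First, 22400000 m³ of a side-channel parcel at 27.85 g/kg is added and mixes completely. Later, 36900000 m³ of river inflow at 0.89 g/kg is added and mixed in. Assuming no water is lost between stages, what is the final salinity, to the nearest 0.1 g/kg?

Conserving salt mass:
Initial salt = 39,100,000×14.63 = 572,033,000
After stage 1: salt = 572,033,000 + 22,400,000×27.85 = 1,195,873,000; volume = 61,500,000 m³; S = 19.445 g/kg
After stage 2: salt = 1,195,873,000 + 36,900,000×0.89 = 1,228,714,000; volume = 98,400,000 m³
S = 1,228,714,000 / 98,400,000 = 12.4869 g/kg

12.5 g/kg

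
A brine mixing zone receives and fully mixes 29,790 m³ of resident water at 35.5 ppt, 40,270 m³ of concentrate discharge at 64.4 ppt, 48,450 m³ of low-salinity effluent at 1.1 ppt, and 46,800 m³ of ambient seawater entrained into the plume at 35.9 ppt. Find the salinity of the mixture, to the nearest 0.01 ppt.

By conservation of dissolved salt,
salt = 29,790×35.5 + 40,270×64.4 + 48,450×1.1 + 46,800×35.9 = 1,057,545 + 2,593,388 + 53,295 + 1,680,120 = 5,384,348
volume = 29,790 + 40,270 + 48,450 + 46,800 = 165,310 m³
S = 5,384,348 / 165,310 = 32.5712 ppt

32.57 ppt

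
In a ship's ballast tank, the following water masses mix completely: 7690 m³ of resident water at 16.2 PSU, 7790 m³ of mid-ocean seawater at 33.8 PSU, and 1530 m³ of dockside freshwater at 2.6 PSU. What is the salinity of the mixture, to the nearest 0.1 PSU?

Salt balance:
salt = 7,690×16.2 + 7,790×33.8 + 1,530×2.6 = 124,578 + 263,302 + 3,978 = 391,858
volume = 7,690 + 7,790 + 1,530 = 17,010 m³
S = 391,858 / 17,010 = 23.037 PSU

23.0 PSU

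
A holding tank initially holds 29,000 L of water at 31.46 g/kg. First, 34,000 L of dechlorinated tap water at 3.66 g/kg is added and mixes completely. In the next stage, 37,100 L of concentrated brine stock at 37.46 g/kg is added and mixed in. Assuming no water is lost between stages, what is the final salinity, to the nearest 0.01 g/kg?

Total salt / total volume:
Initial salt = 29,000×31.46 = 912,340
After stage 1: salt = 912,340 + 34,000×3.66 = 1,036,780; volume = 63,000 L; S = 16.457 g/kg
After stage 2: salt = 1,036,780 + 37,100×37.46 = 2,426,546; volume = 100,100 L
S = 2,426,546 / 100,100 = 24.2412 g/kg

24.24 g/kg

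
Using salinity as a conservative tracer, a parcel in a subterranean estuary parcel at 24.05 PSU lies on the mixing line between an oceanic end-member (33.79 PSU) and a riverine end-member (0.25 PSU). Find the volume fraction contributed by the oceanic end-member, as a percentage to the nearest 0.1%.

Let g be the oceanic fraction. Salt balance per unit volume:
g×33.79 + (1−g)×0.25 = 24.05
g = (24.05 − 0.25) / (33.79 − 0.25) = 23.8/33.54 = 0.7096

71.0%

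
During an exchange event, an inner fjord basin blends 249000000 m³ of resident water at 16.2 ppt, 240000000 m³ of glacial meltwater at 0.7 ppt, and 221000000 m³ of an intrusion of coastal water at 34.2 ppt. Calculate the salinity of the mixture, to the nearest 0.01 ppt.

16.56 ppt

Salt balance:
salt = 249,000,000×16.2 + 240,000,000×0.7 + 221,000,000×34.2 = 4,033,800,000 + 168,000,000 + 7,558,200,000 = 11,760,000,000
volume = 249,000,000 + 240,000,000 + 221,000,000 = 710,000,000 m³
S = 11,760,000,000 / 710,000,000 = 16.5634 ppt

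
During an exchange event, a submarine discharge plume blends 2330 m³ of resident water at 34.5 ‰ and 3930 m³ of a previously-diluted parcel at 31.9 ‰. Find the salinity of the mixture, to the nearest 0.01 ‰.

32.87 ‰

Salt balance:
salt = 2,330×34.5 + 3,930×31.9 = 80,385 + 125,367 = 205,752
volume = 2,330 + 3,930 = 6,260 m³
S = 205,752 / 6,260 = 32.8677 ‰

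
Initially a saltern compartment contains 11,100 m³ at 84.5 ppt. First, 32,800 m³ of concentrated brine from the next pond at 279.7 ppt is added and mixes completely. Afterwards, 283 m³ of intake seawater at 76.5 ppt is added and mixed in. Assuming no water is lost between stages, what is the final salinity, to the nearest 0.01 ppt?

Weighted by volume,
Initial salt = 11,100×84.5 = 937,950
After stage 1: salt = 937,950 + 32,800×279.7 = 10,112,110; volume = 43,900 m³; S = 230.344 ppt
After stage 2: salt = 10,112,110 + 283×76.5 = 10,133,759.5; volume = 44,183 m³
S = 10,133,759.5 / 44,183 = 229.3588 ppt

229.36 ppt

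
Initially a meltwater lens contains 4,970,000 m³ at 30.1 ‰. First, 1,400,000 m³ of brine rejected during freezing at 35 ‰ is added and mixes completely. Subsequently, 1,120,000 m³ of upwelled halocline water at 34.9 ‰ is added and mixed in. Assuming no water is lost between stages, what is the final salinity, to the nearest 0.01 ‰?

Conserving salt mass:
Initial salt = 4,970,000×30.1 = 149,597,000
After stage 1: salt = 149,597,000 + 1,400,000×35 = 198,597,000; volume = 6,370,000 m³; S = 31.177 ‰
After stage 2: salt = 198,597,000 + 1,120,000×34.9 = 237,685,000; volume = 7,490,000 m³
S = 237,685,000 / 7,490,000 = 31.7336 ‰

31.73 ‰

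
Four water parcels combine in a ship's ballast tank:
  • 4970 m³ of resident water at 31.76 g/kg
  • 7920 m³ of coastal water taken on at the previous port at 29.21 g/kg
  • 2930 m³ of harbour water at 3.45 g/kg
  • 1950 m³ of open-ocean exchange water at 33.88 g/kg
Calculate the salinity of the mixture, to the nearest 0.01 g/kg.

26.19 g/kg

Weighted by volume,
salt = 4,970×31.76 + 7,920×29.21 + 2,930×3.45 + 1,950×33.88 = 157,847.2 + 231,343.2 + 10,108.5 + 66,066 = 465,364.9
volume = 4,970 + 7,920 + 2,930 + 1,950 = 17,770 m³
S = 465,364.9 / 17,770 = 26.1882 g/kg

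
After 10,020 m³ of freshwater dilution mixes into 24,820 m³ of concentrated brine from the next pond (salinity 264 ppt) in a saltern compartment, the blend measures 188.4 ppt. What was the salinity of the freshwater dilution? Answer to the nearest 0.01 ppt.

1.14 ppt

Salt balance: 24,820×264 + 10,020×S = 34,840×188.4
6,552,480 + 10,020·S = 6,563,856
S = (6,563,856 − 6,552,480) / 10,020 = 1.1353 ppt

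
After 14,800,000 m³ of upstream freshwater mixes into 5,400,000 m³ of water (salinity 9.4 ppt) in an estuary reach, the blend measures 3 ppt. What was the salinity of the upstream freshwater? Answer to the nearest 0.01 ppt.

0.66 ppt

Salt balance: 5,400,000×9.4 + 14,800,000×S = 20,200,000×3
50,760,000 + 14,800,000·S = 60,600,000
S = (60,600,000 − 50,760,000) / 14,800,000 = 0.6649 ppt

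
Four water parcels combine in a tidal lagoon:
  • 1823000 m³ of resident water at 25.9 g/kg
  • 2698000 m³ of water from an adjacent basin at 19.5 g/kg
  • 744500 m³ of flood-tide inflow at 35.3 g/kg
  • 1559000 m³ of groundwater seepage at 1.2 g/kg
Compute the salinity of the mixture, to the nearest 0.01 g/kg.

18.75 g/kg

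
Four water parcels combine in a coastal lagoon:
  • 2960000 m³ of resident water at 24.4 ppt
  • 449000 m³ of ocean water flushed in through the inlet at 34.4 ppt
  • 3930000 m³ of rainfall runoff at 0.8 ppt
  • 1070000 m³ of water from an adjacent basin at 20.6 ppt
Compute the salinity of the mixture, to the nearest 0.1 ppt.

Weighted by volume,
salt = 2,960,000×24.4 + 449,000×34.4 + 3,930,000×0.8 + 1,070,000×20.6 = 72,224,000 + 15,445,600 + 3,144,000 + 22,042,000 = 112,855,600
volume = 2,960,000 + 449,000 + 3,930,000 + 1,070,000 = 8,409,000 m³
S = 112,855,600 / 8,409,000 = 13.421 ppt

13.4 ppt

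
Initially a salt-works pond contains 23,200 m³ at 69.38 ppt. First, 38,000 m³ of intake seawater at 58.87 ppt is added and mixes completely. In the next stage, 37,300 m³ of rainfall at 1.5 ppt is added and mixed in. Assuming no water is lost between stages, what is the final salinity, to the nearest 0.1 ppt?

39.6 ppt

Mass of salt is conserved:
Initial salt = 23,200×69.38 = 1,609,616
After stage 1: salt = 1,609,616 + 38,000×58.87 = 3,846,676; volume = 61,200 m³; S = 62.854 ppt
After stage 2: salt = 3,846,676 + 37,300×1.5 = 3,902,626; volume = 98,500 m³
S = 3,902,626 / 98,500 = 39.6206 ppt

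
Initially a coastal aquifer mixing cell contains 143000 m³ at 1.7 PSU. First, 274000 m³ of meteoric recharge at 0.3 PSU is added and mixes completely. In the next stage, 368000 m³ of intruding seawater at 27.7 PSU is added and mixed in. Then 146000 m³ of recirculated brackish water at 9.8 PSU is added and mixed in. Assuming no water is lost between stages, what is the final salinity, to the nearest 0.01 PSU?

12.84 PSU

Conserving salt mass:
Initial salt = 143,000×1.7 = 243,100
After stage 1: salt = 243,100 + 274,000×0.3 = 325,300; volume = 417,000 m³; S = 0.78 PSU
After stage 2: salt = 325,300 + 368,000×27.7 = 10,518,900; volume = 785,000 m³; S = 13.4 PSU
After stage 3: salt = 10,518,900 + 146,000×9.8 = 11,949,700; volume = 931,000 m³
S = 11,949,700 / 931,000 = 12.8353 PSU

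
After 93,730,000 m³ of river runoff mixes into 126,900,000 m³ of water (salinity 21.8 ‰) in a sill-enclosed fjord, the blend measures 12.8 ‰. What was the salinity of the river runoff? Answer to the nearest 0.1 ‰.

0.6 ‰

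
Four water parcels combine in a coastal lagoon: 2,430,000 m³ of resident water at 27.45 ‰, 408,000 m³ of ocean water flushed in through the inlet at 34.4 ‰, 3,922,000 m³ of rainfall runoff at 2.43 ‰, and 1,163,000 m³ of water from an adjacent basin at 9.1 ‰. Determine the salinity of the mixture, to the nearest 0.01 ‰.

12.73 ‰

Weighted by volume,
salt = 2,430,000×27.45 + 408,000×34.4 + 3,922,000×2.43 + 1,163,000×9.1 = 66,703,500 + 14,035,200 + 9,530,460 + 10,583,300 = 100,852,460
volume = 2,430,000 + 408,000 + 3,922,000 + 1,163,000 = 7,923,000 m³
S = 100,852,460 / 7,923,000 = 12.7291 ‰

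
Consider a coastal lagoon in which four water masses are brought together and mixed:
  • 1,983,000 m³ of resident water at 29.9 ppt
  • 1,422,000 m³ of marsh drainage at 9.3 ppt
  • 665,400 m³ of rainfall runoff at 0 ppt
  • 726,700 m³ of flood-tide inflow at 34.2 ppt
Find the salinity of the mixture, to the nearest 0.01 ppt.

20.30 ppt

Conserving salt mass:
salt = 1,983,000×29.9 + 1,422,000×9.3 + 665,400×0 + 726,700×34.2 = 59,291,700 + 13,224,600 + 0 + 24,853,140 = 97,369,440
volume = 1,983,000 + 1,422,000 + 665,400 + 726,700 = 4,797,100 m³
S = 97,369,440 / 4,797,100 = 20.2976 ppt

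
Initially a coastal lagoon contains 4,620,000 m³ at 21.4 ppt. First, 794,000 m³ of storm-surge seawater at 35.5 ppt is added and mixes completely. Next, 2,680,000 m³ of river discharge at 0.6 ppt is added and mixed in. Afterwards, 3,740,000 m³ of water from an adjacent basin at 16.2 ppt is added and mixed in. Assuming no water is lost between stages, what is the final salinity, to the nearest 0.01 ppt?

15.99 ppt

Conserving salt mass:
Initial salt = 4,620,000×21.4 = 98,868,000
After stage 1: salt = 98,868,000 + 794,000×35.5 = 127,055,000; volume = 5,414,000 m³; S = 23.468 ppt
After stage 2: salt = 127,055,000 + 2,680,000×0.6 = 128,663,000; volume = 8,094,000 m³; S = 15.896 ppt
After stage 3: salt = 128,663,000 + 3,740,000×16.2 = 189,251,000; volume = 11,834,000 m³
S = 189,251,000 / 11,834,000 = 15.9921 ppt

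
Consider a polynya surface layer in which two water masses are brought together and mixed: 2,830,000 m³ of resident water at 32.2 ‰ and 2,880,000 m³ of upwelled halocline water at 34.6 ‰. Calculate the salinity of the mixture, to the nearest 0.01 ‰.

Conserving salt mass:
salt = 2,830,000×32.2 + 2,880,000×34.6 = 91,126,000 + 99,648,000 = 190,774,000
volume = 2,830,000 + 2,880,000 = 5,710,000 m³
S = 190,774,000 / 5,710,000 = 33.4105 ‰

33.41 ‰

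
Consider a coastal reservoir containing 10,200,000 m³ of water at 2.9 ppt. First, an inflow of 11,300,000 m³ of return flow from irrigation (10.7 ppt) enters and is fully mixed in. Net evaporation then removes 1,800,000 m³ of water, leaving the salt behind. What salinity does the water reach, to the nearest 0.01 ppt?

7.64 ppt

After mixing: salt = 10,200,000×2.9 + 11,300,000×10.7 = 150,490,000; volume = 21,500,000 m³
After evaporation: salt unchanged = 150,490,000; volume = 21,500,000 − 1,800,000 = 19,700,000 m³
S = 150,490,000 / 19,700,000 = 7.6391 ppt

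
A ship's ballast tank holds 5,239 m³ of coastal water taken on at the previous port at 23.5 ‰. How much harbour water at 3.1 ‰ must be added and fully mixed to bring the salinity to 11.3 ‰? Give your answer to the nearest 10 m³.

7790 m³

Salt balance: 5,239×23.5 + V×3.1 = (5,239+V)×11.3
123,116.5 + 3.1V = 59,200.7 + 11.3V
63,915.8 = 8.2V
V = 7,794.61 m³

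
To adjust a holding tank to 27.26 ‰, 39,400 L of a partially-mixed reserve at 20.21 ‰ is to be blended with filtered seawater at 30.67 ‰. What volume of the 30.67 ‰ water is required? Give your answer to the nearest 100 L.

81500 L

Salt balance: 39,400×20.21 + V×30.67 = (39,400+V)×27.26
796,274 + 30.67V = 1,074,044 + 27.26V
277,770 = 3.41V
V = 81,457.48 L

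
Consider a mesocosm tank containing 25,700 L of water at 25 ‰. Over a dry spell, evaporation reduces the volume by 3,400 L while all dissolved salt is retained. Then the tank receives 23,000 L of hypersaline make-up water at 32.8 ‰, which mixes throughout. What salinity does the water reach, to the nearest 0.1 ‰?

30.8 ‰

After evaporation: salt = 25,700×25 = 642,500; volume = 25,700 − 3,400 = 22,300 L
After mixing: salt = 642,500 + 23,000×32.8 = 1,396,900; volume = 22,300 + 23,000 = 45,300 L
S = 1,396,900 / 45,300 = 30.8366 ‰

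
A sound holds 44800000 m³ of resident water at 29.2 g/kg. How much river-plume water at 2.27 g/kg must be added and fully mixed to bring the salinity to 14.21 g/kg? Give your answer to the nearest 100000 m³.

Salt balance: 44,800,000×29.2 + V×2.27 = (44,800,000+V)×14.21
1,308,160,000 + 2.27V = 636,608,000 + 14.21V
671,552,000 = 11.94V
V = 56,243,886.1 m³

56200000 m³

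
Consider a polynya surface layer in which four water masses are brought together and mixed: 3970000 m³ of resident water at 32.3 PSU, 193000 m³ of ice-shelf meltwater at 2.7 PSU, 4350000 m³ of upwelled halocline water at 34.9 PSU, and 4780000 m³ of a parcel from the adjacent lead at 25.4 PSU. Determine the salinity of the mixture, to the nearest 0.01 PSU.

Total salt / total volume:
salt = 3,970,000×32.3 + 193,000×2.7 + 4,350,000×34.9 + 4,780,000×25.4 = 128,231,000 + 521,100 + 151,815,000 + 121,412,000 = 401,979,100
volume = 3,970,000 + 193,000 + 4,350,000 + 4,780,000 = 13,293,000 m³
S = 401,979,100 / 13,293,000 = 30.2399 PSU

30.24 PSU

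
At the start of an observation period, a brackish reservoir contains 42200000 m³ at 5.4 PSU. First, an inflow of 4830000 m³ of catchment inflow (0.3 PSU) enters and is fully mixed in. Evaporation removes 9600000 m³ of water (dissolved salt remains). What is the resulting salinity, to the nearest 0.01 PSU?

After mixing: salt = 42,200,000×5.4 + 4,830,000×0.3 = 229,329,000; volume = 47,030,000 m³
After evaporation: salt unchanged = 229,329,000; volume = 47,030,000 − 9,600,000 = 37,430,000 m³
S = 229,329,000 / 37,430,000 = 6.1269 PSU

6.13 PSU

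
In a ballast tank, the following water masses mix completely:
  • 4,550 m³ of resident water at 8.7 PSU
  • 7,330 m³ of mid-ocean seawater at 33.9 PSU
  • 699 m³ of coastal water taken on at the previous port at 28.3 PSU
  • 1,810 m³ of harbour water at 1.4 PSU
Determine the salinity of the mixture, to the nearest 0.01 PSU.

21.57 PSU

Weighted by volume,
salt = 4,550×8.7 + 7,330×33.9 + 699×28.3 + 1,810×1.4 = 39,585 + 248,487 + 19,781.7 + 2,534 = 310,387.7
volume = 4,550 + 7,330 + 699 + 1,810 = 14,389 m³
S = 310,387.7 / 14,389 = 21.5712 PSU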